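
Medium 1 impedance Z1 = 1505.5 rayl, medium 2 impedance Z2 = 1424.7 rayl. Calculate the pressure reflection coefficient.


Given values:
  Z1 = 1505.5 rayl, Z2 = 1424.7 rayl
Formula: R = (Z2 - Z1) / (Z2 + Z1)
Numerator: Z2 - Z1 = 1424.7 - 1505.5 = -80.8
Denominator: Z2 + Z1 = 1424.7 + 1505.5 = 2930.2
R = -80.8 / 2930.2 = -0.0276

-0.0276


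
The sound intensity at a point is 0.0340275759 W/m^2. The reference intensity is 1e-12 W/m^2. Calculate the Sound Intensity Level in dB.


Given values:
  I = 0.0340275759 W/m^2
  I_ref = 1e-12 W/m^2
Formula: SIL = 10 * log10(I / I_ref)
Compute ratio: I / I_ref = 34027575900
Compute log10: log10(34027575900) = 10.531831
Multiply: SIL = 10 * 10.531831 = 105.32

105.32 dB


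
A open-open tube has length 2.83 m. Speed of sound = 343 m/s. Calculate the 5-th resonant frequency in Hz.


Given values:
  Tube type: open-open, L = 2.83 m, c = 343 m/s, n = 5
Formula: f_n = n * c / (2 * L)
Compute 2 * L = 2 * 2.83 = 5.66
f = 5 * 343 / 5.66
f = 303.0

303.0 Hz


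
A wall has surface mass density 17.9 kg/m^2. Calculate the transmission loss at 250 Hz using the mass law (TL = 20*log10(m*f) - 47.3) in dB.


Given values:
  m = 17.9 kg/m^2, f = 250 Hz
Formula: TL = 20 * log10(m * f) - 47.3
Compute m * f = 17.9 * 250 = 4475.0
Compute log10(4475.0) = 3.650793
Compute 20 * 3.650793 = 73.0159
TL = 73.0159 - 47.3 = 25.72

25.72 dB


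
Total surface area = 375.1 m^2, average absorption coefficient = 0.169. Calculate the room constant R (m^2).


Given values:
  S = 375.1 m^2, alpha = 0.169
Formula: R = S * alpha / (1 - alpha)
Numerator: 375.1 * 0.169 = 63.3919
Denominator: 1 - 0.169 = 0.831
R = 63.3919 / 0.831 = 76.28

76.28 m^2


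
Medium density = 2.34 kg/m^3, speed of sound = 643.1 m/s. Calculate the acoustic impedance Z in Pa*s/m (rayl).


Given values:
  rho = 2.34 kg/m^3
  c = 643.1 m/s
Formula: Z = rho * c
Z = 2.34 * 643.1
Z = 1504.85

1504.85 rayl


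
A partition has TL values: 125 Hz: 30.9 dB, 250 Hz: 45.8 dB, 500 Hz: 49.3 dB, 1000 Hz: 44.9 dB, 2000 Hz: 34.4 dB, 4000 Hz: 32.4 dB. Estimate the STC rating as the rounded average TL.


Given TL values at each frequency:
  125 Hz: 30.9 dB
  250 Hz: 45.8 dB
  500 Hz: 49.3 dB
  1000 Hz: 44.9 dB
  2000 Hz: 34.4 dB
  4000 Hz: 32.4 dB
Formula: STC ~ round(average of TL values)
Sum = 30.9 + 45.8 + 49.3 + 44.9 + 34.4 + 32.4 = 237.7
Average = 237.7 / 6 = 39.62
Rounded: 40

40


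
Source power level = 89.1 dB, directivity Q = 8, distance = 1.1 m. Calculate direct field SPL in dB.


Given values:
  Lw = 89.1 dB, Q = 8, r = 1.1 m
Formula: SPL = Lw + 10 * log10(Q / (4 * pi * r^2))
Compute 4 * pi * r^2 = 4 * pi * 1.1^2 = 15.2053
Compute Q / denom = 8 / 15.2053 = 0.52613234
Compute 10 * log10(0.52613234) = -2.7891
SPL = 89.1 + (-2.7891) = 86.31

86.31 dB


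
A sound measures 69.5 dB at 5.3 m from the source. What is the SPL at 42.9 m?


Given values:
  SPL1 = 69.5 dB, r1 = 5.3 m, r2 = 42.9 m
Formula: SPL2 = SPL1 - 20 * log10(r2 / r1)
Compute ratio: r2 / r1 = 42.9 / 5.3 = 8.0943
Compute log10: log10(8.0943) = 0.908179
Compute drop: 20 * 0.908179 = 18.1636
SPL2 = 69.5 - 18.1636 = 51.34

51.34 dB


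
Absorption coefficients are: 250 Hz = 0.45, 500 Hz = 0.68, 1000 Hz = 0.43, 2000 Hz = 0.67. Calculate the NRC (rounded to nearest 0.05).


Given values:
  a_250 = 0.45, a_500 = 0.68
  a_1000 = 0.43, a_2000 = 0.67
Formula: NRC = (a250 + a500 + a1000 + a2000) / 4
Sum = 0.45 + 0.68 + 0.43 + 0.67 = 2.23
NRC = 2.23 / 4 = 0.5575
Rounded to nearest 0.05: 0.55

0.55


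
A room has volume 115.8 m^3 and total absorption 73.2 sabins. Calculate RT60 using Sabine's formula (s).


Given values:
  V = 115.8 m^3
  A = 73.2 sabins
Formula: RT60 = 0.161 * V / A
Numerator: 0.161 * 115.8 = 18.6438
RT60 = 18.6438 / 73.2 = 0.255

0.255 s


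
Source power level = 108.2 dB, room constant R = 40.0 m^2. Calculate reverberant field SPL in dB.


Given values:
  Lw = 108.2 dB, R = 40.0 m^2
Formula: SPL = Lw + 10 * log10(4 / R)
Compute 4 / R = 4 / 40.0 = 0.1
Compute 10 * log10(0.1) = -10.0
SPL = 108.2 + (-10.0) = 98.2

98.2 dB


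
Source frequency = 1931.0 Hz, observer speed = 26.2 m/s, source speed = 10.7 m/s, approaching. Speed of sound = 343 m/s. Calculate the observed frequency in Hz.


Given values:
  f_s = 1931.0 Hz, v_o = 26.2 m/s, v_s = 10.7 m/s
  Direction: approaching
Formula: f_o = f_s * (c + v_o) / (c - v_s)
Numerator: c + v_o = 343 + 26.2 = 369.2
Denominator: c - v_s = 343 - 10.7 = 332.3
f_o = 1931.0 * 369.2 / 332.3 = 2145.43

2145.43 Hz


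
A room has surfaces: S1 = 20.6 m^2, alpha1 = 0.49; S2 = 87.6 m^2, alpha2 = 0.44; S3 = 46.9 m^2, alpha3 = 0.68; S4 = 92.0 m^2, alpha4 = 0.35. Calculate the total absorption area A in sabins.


Given surfaces:
  Surface 1: 20.6 * 0.49 = 10.094
  Surface 2: 87.6 * 0.44 = 38.544
  Surface 3: 46.9 * 0.68 = 31.892
  Surface 4: 92.0 * 0.35 = 32.2
Formula: A = sum(Si * alpha_i)
A = 10.094 + 38.544 + 31.892 + 32.2
A = 112.73

112.73 sabins


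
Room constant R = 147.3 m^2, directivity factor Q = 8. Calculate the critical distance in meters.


Given values:
  R = 147.3 m^2, Q = 8
Formula: d_c = 0.141 * sqrt(Q * R)
Compute Q * R = 8 * 147.3 = 1178.4
Compute sqrt(1178.4) = 34.3278
d_c = 0.141 * 34.3278 = 4.84

4.84 m


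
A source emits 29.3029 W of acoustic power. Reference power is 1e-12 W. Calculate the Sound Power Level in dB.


Given values:
  W = 29.3029 W
  W_ref = 1e-12 W
Formula: SWL = 10 * log10(W / W_ref)
Compute ratio: W / W_ref = 29302900000000
Compute log10: log10(29302900000000) = 13.466911
Multiply: SWL = 10 * 13.466911 = 134.67

134.67 dB


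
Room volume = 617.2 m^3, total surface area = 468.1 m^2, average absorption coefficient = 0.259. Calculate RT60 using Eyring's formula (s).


Given values:
  V = 617.2 m^3, S = 468.1 m^2, alpha = 0.259
Formula: RT60 = 0.161 * V / (-S * ln(1 - alpha))
Compute ln(1 - 0.259) = ln(0.741) = -0.299755
Denominator: -468.1 * -0.299755 = 140.3153
Numerator: 0.161 * 617.2 = 99.3692
RT60 = 99.3692 / 140.3153 = 0.708

0.708 s


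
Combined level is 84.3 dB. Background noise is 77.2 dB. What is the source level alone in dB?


Given values:
  L_total = 84.3 dB, L_bg = 77.2 dB
Formula: L_source = 10 * log10(10^(L_total/10) - 10^(L_bg/10))
Convert to linear:
  10^(84.3/10) = 269153480.3927
  10^(77.2/10) = 52480746.025
Difference: 269153480.3927 - 52480746.025 = 216672734.3677
L_source = 10 * log10(216672734.3677) = 83.36

83.36 dB


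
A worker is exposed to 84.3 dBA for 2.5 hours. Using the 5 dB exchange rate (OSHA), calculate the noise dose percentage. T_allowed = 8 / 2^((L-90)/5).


Given values:
  L = 84.3 dBA, T = 2.5 hours
Formula: T_allowed = 8 / 2^((L - 90) / 5)
Compute exponent: (84.3 - 90) / 5 = -1.14
Compute 2^(-1.14) = 0.45376
T_allowed = 8 / 0.45376 = 17.630465 hours
Dose = (T / T_allowed) * 100
Dose = (2.5 / 17.630465) * 100 = 14.18

14.18 %


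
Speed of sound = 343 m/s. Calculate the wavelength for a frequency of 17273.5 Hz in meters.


Given values:
  c = 343 m/s, f = 17273.5 Hz
Formula: lambda = c / f
lambda = 343 / 17273.5
lambda = 0.0199

0.0199 m


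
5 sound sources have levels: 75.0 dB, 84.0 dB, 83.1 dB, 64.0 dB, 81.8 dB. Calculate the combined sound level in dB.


Formula: L_total = 10 * log10( sum(10^(Li/10)) )
  Source 1: 10^(75.0/10) = 31622776.6017
  Source 2: 10^(84.0/10) = 251188643.151
  Source 3: 10^(83.1/10) = 204173794.467
  Source 4: 10^(64.0/10) = 2511886.4315
  Source 5: 10^(81.8/10) = 151356124.8436
Sum of linear values = 640853225.4948
L_total = 10 * log10(640853225.4948) = 88.07

88.07 dB


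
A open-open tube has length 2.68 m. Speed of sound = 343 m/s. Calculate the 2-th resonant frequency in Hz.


Given values:
  Tube type: open-open, L = 2.68 m, c = 343 m/s, n = 2
Formula: f_n = n * c / (2 * L)
Compute 2 * L = 2 * 2.68 = 5.36
f = 2 * 343 / 5.36
f = 127.99

127.99 Hz


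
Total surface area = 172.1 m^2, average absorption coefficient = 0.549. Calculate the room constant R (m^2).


Given values:
  S = 172.1 m^2, alpha = 0.549
Formula: R = S * alpha / (1 - alpha)
Numerator: 172.1 * 0.549 = 94.4829
Denominator: 1 - 0.549 = 0.451
R = 94.4829 / 0.451 = 209.5

209.5 m^2


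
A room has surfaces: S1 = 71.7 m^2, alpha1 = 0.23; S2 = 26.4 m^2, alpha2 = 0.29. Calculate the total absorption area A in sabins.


Given surfaces:
  Surface 1: 71.7 * 0.23 = 16.491
  Surface 2: 26.4 * 0.29 = 7.656
Formula: A = sum(Si * alpha_i)
A = 16.491 + 7.656
A = 24.15

24.15 sabins


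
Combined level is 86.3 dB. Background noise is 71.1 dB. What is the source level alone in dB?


Given values:
  L_total = 86.3 dB, L_bg = 71.1 dB
Formula: L_source = 10 * log10(10^(L_total/10) - 10^(L_bg/10))
Convert to linear:
  10^(86.3/10) = 426579518.8016
  10^(71.1/10) = 12882495.5169
Difference: 426579518.8016 - 12882495.5169 = 413697023.2847
L_source = 10 * log10(413697023.2847) = 86.17

86.17 dB


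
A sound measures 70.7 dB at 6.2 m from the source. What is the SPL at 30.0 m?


Given values:
  SPL1 = 70.7 dB, r1 = 6.2 m, r2 = 30.0 m
Formula: SPL2 = SPL1 - 20 * log10(r2 / r1)
Compute ratio: r2 / r1 = 30.0 / 6.2 = 4.8387
Compute log10: log10(4.8387) = 0.684729
Compute drop: 20 * 0.684729 = 13.6946
SPL2 = 70.7 - 13.6946 = 57.01

57.01 dB


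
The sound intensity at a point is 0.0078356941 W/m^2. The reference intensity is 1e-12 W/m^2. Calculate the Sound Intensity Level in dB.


Given values:
  I = 0.0078356941 W/m^2
  I_ref = 1e-12 W/m^2
Formula: SIL = 10 * log10(I / I_ref)
Compute ratio: I / I_ref = 7835694100
Compute log10: log10(7835694100) = 9.894077
Multiply: SIL = 10 * 9.894077 = 98.94

98.94 dB


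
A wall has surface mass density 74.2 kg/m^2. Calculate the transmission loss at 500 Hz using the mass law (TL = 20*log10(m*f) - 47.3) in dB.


Given values:
  m = 74.2 kg/m^2, f = 500 Hz
Formula: TL = 20 * log10(m * f) - 47.3
Compute m * f = 74.2 * 500 = 37100.0
Compute log10(37100.0) = 4.569374
Compute 20 * 4.569374 = 91.3875
TL = 91.3875 - 47.3 = 44.09

44.09 dB


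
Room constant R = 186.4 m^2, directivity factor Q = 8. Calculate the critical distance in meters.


Given values:
  R = 186.4 m^2, Q = 8
Formula: d_c = 0.141 * sqrt(Q * R)
Compute Q * R = 8 * 186.4 = 1491.2
Compute sqrt(1491.2) = 38.6161
d_c = 0.141 * 38.6161 = 5.445

5.445 m


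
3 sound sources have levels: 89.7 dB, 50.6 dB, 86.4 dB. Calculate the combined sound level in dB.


Formula: L_total = 10 * log10( sum(10^(Li/10)) )
  Source 1: 10^(89.7/10) = 933254300.797
  Source 2: 10^(50.6/10) = 114815.3621
  Source 3: 10^(86.4/10) = 436515832.2402
Sum of linear values = 1369884948.3993
L_total = 10 * log10(1369884948.3993) = 91.37

91.37 dB


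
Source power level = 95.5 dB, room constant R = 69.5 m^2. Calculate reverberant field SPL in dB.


Given values:
  Lw = 95.5 dB, R = 69.5 m^2
Formula: SPL = Lw + 10 * log10(4 / R)
Compute 4 / R = 4 / 69.5 = 0.057554
Compute 10 * log10(0.057554) = -12.3992
SPL = 95.5 + (-12.3992) = 83.1

83.1 dB


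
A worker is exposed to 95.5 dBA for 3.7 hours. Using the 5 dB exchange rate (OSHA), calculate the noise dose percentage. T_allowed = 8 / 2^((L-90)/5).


Given values:
  L = 95.5 dBA, T = 3.7 hours
Formula: T_allowed = 8 / 2^((L - 90) / 5)
Compute exponent: (95.5 - 90) / 5 = 1.1
Compute 2^(1.1) = 2.143547
T_allowed = 8 / 2.143547 = 3.732132 hours
Dose = (T / T_allowed) * 100
Dose = (3.7 / 3.732132) * 100 = 99.14

99.14 %


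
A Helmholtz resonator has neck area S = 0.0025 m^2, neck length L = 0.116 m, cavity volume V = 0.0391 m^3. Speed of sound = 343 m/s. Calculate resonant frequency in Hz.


Given values:
  S = 0.0025 m^2, L = 0.116 m, V = 0.0391 m^3, c = 343 m/s
Formula: f = (c / (2*pi)) * sqrt(S / (V * L))
Compute V * L = 0.0391 * 0.116 = 0.0045356
Compute S / (V * L) = 0.0025 / 0.0045356 = 0.5512
Compute sqrt(0.5512) = 0.742428
Compute c / (2*pi) = 343 / 6.283185 = 54.590148
f = 54.590148 * 0.742428 = 40.53

40.53 Hz


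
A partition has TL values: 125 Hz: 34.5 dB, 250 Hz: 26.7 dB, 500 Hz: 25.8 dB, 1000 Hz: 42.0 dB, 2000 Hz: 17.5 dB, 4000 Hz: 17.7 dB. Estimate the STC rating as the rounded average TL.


Given TL values at each frequency:
  125 Hz: 34.5 dB
  250 Hz: 26.7 dB
  500 Hz: 25.8 dB
  1000 Hz: 42.0 dB
  2000 Hz: 17.5 dB
  4000 Hz: 17.7 dB
Formula: STC ~ round(average of TL values)
Sum = 34.5 + 26.7 + 25.8 + 42.0 + 17.5 + 17.7 = 164.2
Average = 164.2 / 6 = 27.37
Rounded: 27

27


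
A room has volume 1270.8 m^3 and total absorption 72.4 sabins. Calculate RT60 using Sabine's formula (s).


Given values:
  V = 1270.8 m^3
  A = 72.4 sabins
Formula: RT60 = 0.161 * V / A
Numerator: 0.161 * 1270.8 = 204.5988
RT60 = 204.5988 / 72.4 = 2.826

2.826 s


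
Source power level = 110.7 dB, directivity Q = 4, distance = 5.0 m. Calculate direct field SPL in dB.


Given values:
  Lw = 110.7 dB, Q = 4, r = 5.0 m
Formula: SPL = Lw + 10 * log10(Q / (4 * pi * r^2))
Compute 4 * pi * r^2 = 4 * pi * 5.0^2 = 314.1593
Compute Q / denom = 4 / 314.1593 = 0.01273239
Compute 10 * log10(0.01273239) = -18.9509
SPL = 110.7 + (-18.9509) = 91.75

91.75 dB


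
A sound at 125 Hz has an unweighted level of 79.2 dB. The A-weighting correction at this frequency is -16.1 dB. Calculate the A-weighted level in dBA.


Given values:
  SPL = 79.2 dB
  A-weighting at 125 Hz = -16.1 dB
Formula: L_A = SPL + A_weight
L_A = 79.2 + (-16.1)
L_A = 63.1

63.1 dBA


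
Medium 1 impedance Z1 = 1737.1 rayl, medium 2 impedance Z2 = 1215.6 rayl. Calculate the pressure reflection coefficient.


Given values:
  Z1 = 1737.1 rayl, Z2 = 1215.6 rayl
Formula: R = (Z2 - Z1) / (Z2 + Z1)
Numerator: Z2 - Z1 = 1215.6 - 1737.1 = -521.5
Denominator: Z2 + Z1 = 1215.6 + 1737.1 = 2952.7
R = -521.5 / 2952.7 = -0.1766

-0.1766


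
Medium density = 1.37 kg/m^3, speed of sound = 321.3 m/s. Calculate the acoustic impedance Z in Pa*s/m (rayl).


Given values:
  rho = 1.37 kg/m^3
  c = 321.3 m/s
Formula: Z = rho * c
Z = 1.37 * 321.3
Z = 440.18

440.18 rayl


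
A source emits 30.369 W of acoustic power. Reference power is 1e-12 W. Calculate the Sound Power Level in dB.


Given values:
  W = 30.369 W
  W_ref = 1e-12 W
Formula: SWL = 10 * log10(W / W_ref)
Compute ratio: W / W_ref = 30369000000000
Compute log10: log10(30369000000000) = 13.48243
Multiply: SWL = 10 * 13.48243 = 134.82

134.82 dB


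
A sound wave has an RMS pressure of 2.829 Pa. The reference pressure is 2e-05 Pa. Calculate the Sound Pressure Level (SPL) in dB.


Given values:
  p = 2.829 Pa
  p_ref = 2e-05 Pa
Formula: SPL = 20 * log10(p / p_ref)
Compute ratio: p / p_ref = 2.829 / 2e-05 = 141450
Compute log10: log10(141450) = 5.150603
Multiply: SPL = 20 * 5.150603 = 103.01

103.01 dB


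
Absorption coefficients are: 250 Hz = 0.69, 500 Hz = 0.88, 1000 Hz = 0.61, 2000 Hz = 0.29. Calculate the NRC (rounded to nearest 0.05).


Given values:
  a_250 = 0.69, a_500 = 0.88
  a_1000 = 0.61, a_2000 = 0.29
Formula: NRC = (a250 + a500 + a1000 + a2000) / 4
Sum = 0.69 + 0.88 + 0.61 + 0.29 = 2.47
NRC = 2.47 / 4 = 0.6175
Rounded to nearest 0.05: 0.6

0.6


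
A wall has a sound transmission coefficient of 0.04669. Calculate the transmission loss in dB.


Given values:
  tau = 0.04669
Formula: TL = 10 * log10(1 / tau)
Compute 1 / tau = 1 / 0.04669 = 21.4179
Compute log10(21.4179) = 1.330777
TL = 10 * 1.330777 = 13.31

13.31 dB


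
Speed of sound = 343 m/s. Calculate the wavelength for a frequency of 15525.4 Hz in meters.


Given values:
  c = 343 m/s, f = 15525.4 Hz
Formula: lambda = c / f
lambda = 343 / 15525.4
lambda = 0.0221

0.0221 m


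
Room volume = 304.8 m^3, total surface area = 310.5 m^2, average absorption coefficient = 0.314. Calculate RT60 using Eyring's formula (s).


Given values:
  V = 304.8 m^3, S = 310.5 m^2, alpha = 0.314
Formula: RT60 = 0.161 * V / (-S * ln(1 - alpha))
Compute ln(1 - 0.314) = ln(0.686) = -0.376878
Denominator: -310.5 * -0.376878 = 117.0206
Numerator: 0.161 * 304.8 = 49.0728
RT60 = 49.0728 / 117.0206 = 0.419

0.419 s


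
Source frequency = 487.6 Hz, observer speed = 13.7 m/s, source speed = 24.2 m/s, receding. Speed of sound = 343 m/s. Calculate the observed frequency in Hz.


Given values:
  f_s = 487.6 Hz, v_o = 13.7 m/s, v_s = 24.2 m/s
  Direction: receding
Formula: f_o = f_s * (c - v_o) / (c + v_s)
Numerator: c - v_o = 343 - 13.7 = 329.3
Denominator: c + v_s = 343 + 24.2 = 367.2
f_o = 487.6 * 329.3 / 367.2 = 437.27

437.27 Hz


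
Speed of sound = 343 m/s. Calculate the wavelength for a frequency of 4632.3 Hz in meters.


Given values:
  c = 343 m/s, f = 4632.3 Hz
Formula: lambda = c / f
lambda = 343 / 4632.3
lambda = 0.074

0.074 m


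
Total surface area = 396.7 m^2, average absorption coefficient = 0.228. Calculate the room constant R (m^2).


Given values:
  S = 396.7 m^2, alpha = 0.228
Formula: R = S * alpha / (1 - alpha)
Numerator: 396.7 * 0.228 = 90.4476
Denominator: 1 - 0.228 = 0.772
R = 90.4476 / 0.772 = 117.16

117.16 m^2


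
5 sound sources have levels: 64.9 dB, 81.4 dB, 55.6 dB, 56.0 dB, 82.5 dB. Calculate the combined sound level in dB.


Formula: L_total = 10 * log10( sum(10^(Li/10)) )
  Source 1: 10^(64.9/10) = 3090295.4325
  Source 2: 10^(81.4/10) = 138038426.4603
  Source 3: 10^(55.6/10) = 363078.0548
  Source 4: 10^(56.0/10) = 398107.1706
  Source 5: 10^(82.5/10) = 177827941.0039
Sum of linear values = 319717848.1221
L_total = 10 * log10(319717848.1221) = 85.05

85.05 dB


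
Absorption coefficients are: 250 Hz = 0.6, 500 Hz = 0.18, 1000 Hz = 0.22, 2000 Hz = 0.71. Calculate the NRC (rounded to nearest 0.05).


Given values:
  a_250 = 0.6, a_500 = 0.18
  a_1000 = 0.22, a_2000 = 0.71
Formula: NRC = (a250 + a500 + a1000 + a2000) / 4
Sum = 0.6 + 0.18 + 0.22 + 0.71 = 1.71
NRC = 1.71 / 4 = 0.4275
Rounded to nearest 0.05: 0.45

0.45


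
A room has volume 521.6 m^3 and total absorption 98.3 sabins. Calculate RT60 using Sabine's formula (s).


Given values:
  V = 521.6 m^3
  A = 98.3 sabins
Formula: RT60 = 0.161 * V / A
Numerator: 0.161 * 521.6 = 83.9776
RT60 = 83.9776 / 98.3 = 0.854

0.854 s


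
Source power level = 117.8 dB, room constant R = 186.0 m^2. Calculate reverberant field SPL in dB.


Given values:
  Lw = 117.8 dB, R = 186.0 m^2
Formula: SPL = Lw + 10 * log10(4 / R)
Compute 4 / R = 4 / 186.0 = 0.021505
Compute 10 * log10(0.021505) = -16.6746
SPL = 117.8 + (-16.6746) = 101.13

101.13 dB


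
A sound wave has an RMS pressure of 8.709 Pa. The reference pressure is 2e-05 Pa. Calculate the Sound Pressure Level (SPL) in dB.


Given values:
  p = 8.709 Pa
  p_ref = 2e-05 Pa
Formula: SPL = 20 * log10(p / p_ref)
Compute ratio: p / p_ref = 8.709 / 2e-05 = 435450
Compute log10: log10(435450) = 5.638938
Multiply: SPL = 20 * 5.638938 = 112.78

112.78 dB


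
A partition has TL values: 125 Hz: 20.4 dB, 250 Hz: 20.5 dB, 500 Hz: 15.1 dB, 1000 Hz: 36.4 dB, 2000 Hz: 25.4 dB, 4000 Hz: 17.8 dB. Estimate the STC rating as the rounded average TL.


Given TL values at each frequency:
  125 Hz: 20.4 dB
  250 Hz: 20.5 dB
  500 Hz: 15.1 dB
  1000 Hz: 36.4 dB
  2000 Hz: 25.4 dB
  4000 Hz: 17.8 dB
Formula: STC ~ round(average of TL values)
Sum = 20.4 + 20.5 + 15.1 + 36.4 + 25.4 + 17.8 = 135.6
Average = 135.6 / 6 = 22.6
Rounded: 23

23


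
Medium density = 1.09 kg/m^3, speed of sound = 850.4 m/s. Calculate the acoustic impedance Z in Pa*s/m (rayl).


Given values:
  rho = 1.09 kg/m^3
  c = 850.4 m/s
Formula: Z = rho * c
Z = 1.09 * 850.4
Z = 926.94

926.94 rayl


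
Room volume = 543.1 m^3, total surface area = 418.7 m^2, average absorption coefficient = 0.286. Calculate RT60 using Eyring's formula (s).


Given values:
  V = 543.1 m^3, S = 418.7 m^2, alpha = 0.286
Formula: RT60 = 0.161 * V / (-S * ln(1 - alpha))
Compute ln(1 - 0.286) = ln(0.714) = -0.336872
Denominator: -418.7 * -0.336872 = 141.0483
Numerator: 0.161 * 543.1 = 87.4391
RT60 = 87.4391 / 141.0483 = 0.62

0.62 s


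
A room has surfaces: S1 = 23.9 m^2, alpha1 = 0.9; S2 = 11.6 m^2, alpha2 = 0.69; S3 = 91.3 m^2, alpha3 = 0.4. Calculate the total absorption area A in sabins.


Given surfaces:
  Surface 1: 23.9 * 0.9 = 21.51
  Surface 2: 11.6 * 0.69 = 8.004
  Surface 3: 91.3 * 0.4 = 36.52
Formula: A = sum(Si * alpha_i)
A = 21.51 + 8.004 + 36.52
A = 66.03

66.03 sabins


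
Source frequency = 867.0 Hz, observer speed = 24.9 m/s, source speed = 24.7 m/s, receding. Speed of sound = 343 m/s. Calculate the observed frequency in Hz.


Given values:
  f_s = 867.0 Hz, v_o = 24.9 m/s, v_s = 24.7 m/s
  Direction: receding
Formula: f_o = f_s * (c - v_o) / (c + v_s)
Numerator: c - v_o = 343 - 24.9 = 318.1
Denominator: c + v_s = 343 + 24.7 = 367.7
f_o = 867.0 * 318.1 / 367.7 = 750.05

750.05 Hz


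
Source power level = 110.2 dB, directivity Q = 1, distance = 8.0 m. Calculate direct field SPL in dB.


Given values:
  Lw = 110.2 dB, Q = 1, r = 8.0 m
Formula: SPL = Lw + 10 * log10(Q / (4 * pi * r^2))
Compute 4 * pi * r^2 = 4 * pi * 8.0^2 = 804.2477
Compute Q / denom = 1 / 804.2477 = 0.0012434
Compute 10 * log10(0.0012434) = -29.0539
SPL = 110.2 + (-29.0539) = 81.15

81.15 dB


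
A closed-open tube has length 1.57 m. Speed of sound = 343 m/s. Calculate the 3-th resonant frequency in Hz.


Given values:
  Tube type: closed-open, L = 1.57 m, c = 343 m/s, n = 3
Formula: f_n = (2n - 1) * c / (4 * L)
Compute 2n - 1 = 2*3 - 1 = 5
Compute 4 * L = 4 * 1.57 = 6.28
f = 5 * 343 / 6.28
f = 273.09

273.09 Hz


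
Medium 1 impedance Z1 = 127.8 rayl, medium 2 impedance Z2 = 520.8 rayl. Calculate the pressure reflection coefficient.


Given values:
  Z1 = 127.8 rayl, Z2 = 520.8 rayl
Formula: R = (Z2 - Z1) / (Z2 + Z1)
Numerator: Z2 - Z1 = 520.8 - 127.8 = 393.0
Denominator: Z2 + Z1 = 520.8 + 127.8 = 648.6
R = 393.0 / 648.6 = 0.6059

0.6059


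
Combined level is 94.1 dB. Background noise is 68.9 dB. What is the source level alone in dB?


Given values:
  L_total = 94.1 dB, L_bg = 68.9 dB
Formula: L_source = 10 * log10(10^(L_total/10) - 10^(L_bg/10))
Convert to linear:
  10^(94.1/10) = 2570395782.7689
  10^(68.9/10) = 7762471.1663
Difference: 2570395782.7689 - 7762471.1663 = 2562633311.6026
L_source = 10 * log10(2562633311.6026) = 94.09

94.09 dB


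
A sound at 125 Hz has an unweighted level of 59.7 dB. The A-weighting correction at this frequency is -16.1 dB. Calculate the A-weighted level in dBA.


Given values:
  SPL = 59.7 dB
  A-weighting at 125 Hz = -16.1 dB
Formula: L_A = SPL + A_weight
L_A = 59.7 + (-16.1)
L_A = 43.6

43.6 dBA


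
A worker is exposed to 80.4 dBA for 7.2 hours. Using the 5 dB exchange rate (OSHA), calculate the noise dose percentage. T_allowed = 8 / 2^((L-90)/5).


Given values:
  L = 80.4 dBA, T = 7.2 hours
Formula: T_allowed = 8 / 2^((L - 90) / 5)
Compute exponent: (80.4 - 90) / 5 = -1.92
Compute 2^(-1.92) = 0.264255
T_allowed = 8 / 0.264255 = 30.273789 hours
Dose = (T / T_allowed) * 100
Dose = (7.2 / 30.273789) * 100 = 23.78

23.78 %


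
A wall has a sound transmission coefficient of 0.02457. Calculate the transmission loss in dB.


Given values:
  tau = 0.02457
Formula: TL = 10 * log10(1 / tau)
Compute 1 / tau = 1 / 0.02457 = 40.7
Compute log10(40.7) = 1.609594
TL = 10 * 1.609594 = 16.1

16.1 dB


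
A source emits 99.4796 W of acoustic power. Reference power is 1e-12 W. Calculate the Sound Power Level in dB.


Given values:
  W = 99.4796 W
  W_ref = 1e-12 W
Formula: SWL = 10 * log10(W / W_ref)
Compute ratio: W / W_ref = 99479600000000
Compute log10: log10(99479600000000) = 13.997734
Multiply: SWL = 10 * 13.997734 = 139.98

139.98 dB


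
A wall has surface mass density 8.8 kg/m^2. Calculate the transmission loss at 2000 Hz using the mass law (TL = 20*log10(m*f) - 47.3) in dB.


Given values:
  m = 8.8 kg/m^2, f = 2000 Hz
Formula: TL = 20 * log10(m * f) - 47.3
Compute m * f = 8.8 * 2000 = 17600.0
Compute log10(17600.0) = 4.245513
Compute 20 * 4.245513 = 84.9103
TL = 84.9103 - 47.3 = 37.61

37.61 dB


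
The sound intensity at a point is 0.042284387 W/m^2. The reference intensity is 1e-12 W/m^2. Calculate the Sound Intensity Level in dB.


Given values:
  I = 0.042284387 W/m^2
  I_ref = 1e-12 W/m^2
Formula: SIL = 10 * log10(I / I_ref)
Compute ratio: I / I_ref = 42284387000
Compute log10: log10(42284387000) = 10.62618
Multiply: SIL = 10 * 10.62618 = 106.26

106.26 dB


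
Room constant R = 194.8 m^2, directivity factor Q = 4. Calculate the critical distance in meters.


Given values:
  R = 194.8 m^2, Q = 4
Formula: d_c = 0.141 * sqrt(Q * R)
Compute Q * R = 4 * 194.8 = 779.2
Compute sqrt(779.2) = 27.9142
d_c = 0.141 * 27.9142 = 3.936

3.936 m


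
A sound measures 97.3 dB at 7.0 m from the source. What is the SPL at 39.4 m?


Given values:
  SPL1 = 97.3 dB, r1 = 7.0 m, r2 = 39.4 m
Formula: SPL2 = SPL1 - 20 * log10(r2 / r1)
Compute ratio: r2 / r1 = 39.4 / 7.0 = 5.6286
Compute log10: log10(5.6286) = 0.7504
Compute drop: 20 * 0.7504 = 15.008
SPL2 = 97.3 - 15.008 = 82.29

82.29 dB


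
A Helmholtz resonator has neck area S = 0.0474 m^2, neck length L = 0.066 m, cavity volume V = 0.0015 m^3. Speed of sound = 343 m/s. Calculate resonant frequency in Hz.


Given values:
  S = 0.0474 m^2, L = 0.066 m, V = 0.0015 m^3, c = 343 m/s
Formula: f = (c / (2*pi)) * sqrt(S / (V * L))
Compute V * L = 0.0015 * 0.066 = 9.9e-05
Compute S / (V * L) = 0.0474 / 9.9e-05 = 478.7879
Compute sqrt(478.7879) = 21.881223
Compute c / (2*pi) = 343 / 6.283185 = 54.590148
f = 54.590148 * 21.881223 = 1194.5

1194.5 Hz


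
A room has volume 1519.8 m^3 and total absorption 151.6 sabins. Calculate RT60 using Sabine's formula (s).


Given values:
  V = 1519.8 m^3
  A = 151.6 sabins
Formula: RT60 = 0.161 * V / A
Numerator: 0.161 * 1519.8 = 244.6878
RT60 = 244.6878 / 151.6 = 1.614

1.614 s


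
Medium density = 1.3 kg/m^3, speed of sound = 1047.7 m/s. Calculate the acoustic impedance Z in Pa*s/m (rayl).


Given values:
  rho = 1.3 kg/m^3
  c = 1047.7 m/s
Formula: Z = rho * c
Z = 1.3 * 1047.7
Z = 1362.01

1362.01 rayl


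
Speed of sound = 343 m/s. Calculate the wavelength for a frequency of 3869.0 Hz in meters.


Given values:
  c = 343 m/s, f = 3869.0 Hz
Formula: lambda = c / f
lambda = 343 / 3869.0
lambda = 0.0887

0.0887 m


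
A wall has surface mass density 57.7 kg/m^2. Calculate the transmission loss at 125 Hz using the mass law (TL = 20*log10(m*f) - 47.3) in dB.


Given values:
  m = 57.7 kg/m^2, f = 125 Hz
Formula: TL = 20 * log10(m * f) - 47.3
Compute m * f = 57.7 * 125 = 7212.5
Compute log10(7212.5) = 3.858086
Compute 20 * 3.858086 = 77.1617
TL = 77.1617 - 47.3 = 29.86

29.86 dB


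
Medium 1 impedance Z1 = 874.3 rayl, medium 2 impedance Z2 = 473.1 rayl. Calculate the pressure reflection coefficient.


Given values:
  Z1 = 874.3 rayl, Z2 = 473.1 rayl
Formula: R = (Z2 - Z1) / (Z2 + Z1)
Numerator: Z2 - Z1 = 473.1 - 874.3 = -401.2
Denominator: Z2 + Z1 = 473.1 + 874.3 = 1347.4
R = -401.2 / 1347.4 = -0.2978

-0.2978


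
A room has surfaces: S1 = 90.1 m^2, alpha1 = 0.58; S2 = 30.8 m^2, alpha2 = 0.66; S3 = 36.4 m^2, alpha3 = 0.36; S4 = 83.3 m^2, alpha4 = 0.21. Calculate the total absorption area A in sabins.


Given surfaces:
  Surface 1: 90.1 * 0.58 = 52.258
  Surface 2: 30.8 * 0.66 = 20.328
  Surface 3: 36.4 * 0.36 = 13.104
  Surface 4: 83.3 * 0.21 = 17.493
Formula: A = sum(Si * alpha_i)
A = 52.258 + 20.328 + 13.104 + 17.493
A = 103.18

103.18 sabins


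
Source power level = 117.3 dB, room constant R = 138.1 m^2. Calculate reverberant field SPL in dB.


Given values:
  Lw = 117.3 dB, R = 138.1 m^2
Formula: SPL = Lw + 10 * log10(4 / R)
Compute 4 / R = 4 / 138.1 = 0.028965
Compute 10 * log10(0.028965) = -15.3813
SPL = 117.3 + (-15.3813) = 101.92

101.92 dB


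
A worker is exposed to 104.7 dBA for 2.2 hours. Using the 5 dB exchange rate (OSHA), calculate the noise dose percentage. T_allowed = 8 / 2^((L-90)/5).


Given values:
  L = 104.7 dBA, T = 2.2 hours
Formula: T_allowed = 8 / 2^((L - 90) / 5)
Compute exponent: (104.7 - 90) / 5 = 2.94
Compute 2^(2.94) = 7.674113
T_allowed = 8 / 7.674113 = 1.042466 hours
Dose = (T / T_allowed) * 100
Dose = (2.2 / 1.042466) * 100 = 211.04

211.04 %


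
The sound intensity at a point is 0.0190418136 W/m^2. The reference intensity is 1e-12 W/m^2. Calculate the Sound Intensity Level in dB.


Given values:
  I = 0.0190418136 W/m^2
  I_ref = 1e-12 W/m^2
Formula: SIL = 10 * log10(I / I_ref)
Compute ratio: I / I_ref = 19041813600
Compute log10: log10(19041813600) = 10.279708
Multiply: SIL = 10 * 10.279708 = 102.8

102.8 dB


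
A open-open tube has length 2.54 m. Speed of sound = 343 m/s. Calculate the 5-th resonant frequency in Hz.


Given values:
  Tube type: open-open, L = 2.54 m, c = 343 m/s, n = 5
Formula: f_n = n * c / (2 * L)
Compute 2 * L = 2 * 2.54 = 5.08
f = 5 * 343 / 5.08
f = 337.6

337.6 Hz


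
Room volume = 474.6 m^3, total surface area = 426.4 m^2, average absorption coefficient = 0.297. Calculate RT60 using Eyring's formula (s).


Given values:
  V = 474.6 m^3, S = 426.4 m^2, alpha = 0.297
Formula: RT60 = 0.161 * V / (-S * ln(1 - alpha))
Compute ln(1 - 0.297) = ln(0.703) = -0.352398
Denominator: -426.4 * -0.352398 = 150.2625
Numerator: 0.161 * 474.6 = 76.4106
RT60 = 76.4106 / 150.2625 = 0.509

0.509 s


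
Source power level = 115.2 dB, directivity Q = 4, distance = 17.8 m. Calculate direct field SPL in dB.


Given values:
  Lw = 115.2 dB, Q = 4, r = 17.8 m
Formula: SPL = Lw + 10 * log10(Q / (4 * pi * r^2))
Compute 4 * pi * r^2 = 4 * pi * 17.8^2 = 3981.5289
Compute Q / denom = 4 / 3981.5289 = 0.00100464
Compute 10 * log10(0.00100464) = -29.9799
SPL = 115.2 + (-29.9799) = 85.22

85.22 dB


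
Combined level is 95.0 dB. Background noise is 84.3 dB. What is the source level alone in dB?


Given values:
  L_total = 95.0 dB, L_bg = 84.3 dB
Formula: L_source = 10 * log10(10^(L_total/10) - 10^(L_bg/10))
Convert to linear:
  10^(95.0/10) = 3162277660.1684
  10^(84.3/10) = 269153480.3927
Difference: 3162277660.1684 - 269153480.3927 = 2893124179.7757
L_source = 10 * log10(2893124179.7757) = 94.61

94.61 dB


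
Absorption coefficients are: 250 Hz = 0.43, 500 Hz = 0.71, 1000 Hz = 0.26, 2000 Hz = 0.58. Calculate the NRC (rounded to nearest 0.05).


Given values:
  a_250 = 0.43, a_500 = 0.71
  a_1000 = 0.26, a_2000 = 0.58
Formula: NRC = (a250 + a500 + a1000 + a2000) / 4
Sum = 0.43 + 0.71 + 0.26 + 0.58 = 1.98
NRC = 1.98 / 4 = 0.495
Rounded to nearest 0.05: 0.5

0.5


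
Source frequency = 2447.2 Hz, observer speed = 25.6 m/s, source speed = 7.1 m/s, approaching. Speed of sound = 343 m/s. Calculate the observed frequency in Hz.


Given values:
  f_s = 2447.2 Hz, v_o = 25.6 m/s, v_s = 7.1 m/s
  Direction: approaching
Formula: f_o = f_s * (c + v_o) / (c - v_s)
Numerator: c + v_o = 343 + 25.6 = 368.6
Denominator: c - v_s = 343 - 7.1 = 335.9
f_o = 2447.2 * 368.6 / 335.9 = 2685.44

2685.44 Hz


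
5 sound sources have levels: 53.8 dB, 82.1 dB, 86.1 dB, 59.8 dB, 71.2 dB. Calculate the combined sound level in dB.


Formula: L_total = 10 * log10( sum(10^(Li/10)) )
  Source 1: 10^(53.8/10) = 239883.2919
  Source 2: 10^(82.1/10) = 162181009.7359
  Source 3: 10^(86.1/10) = 407380277.8041
  Source 4: 10^(59.8/10) = 954992.586
  Source 5: 10^(71.2/10) = 13182567.3856
Sum of linear values = 583938730.8035
L_total = 10 * log10(583938730.8035) = 87.66

87.66 dB


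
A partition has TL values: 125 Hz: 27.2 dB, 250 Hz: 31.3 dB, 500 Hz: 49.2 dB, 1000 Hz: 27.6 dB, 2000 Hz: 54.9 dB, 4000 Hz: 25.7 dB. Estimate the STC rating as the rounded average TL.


Given TL values at each frequency:
  125 Hz: 27.2 dB
  250 Hz: 31.3 dB
  500 Hz: 49.2 dB
  1000 Hz: 27.6 dB
  2000 Hz: 54.9 dB
  4000 Hz: 25.7 dB
Formula: STC ~ round(average of TL values)
Sum = 27.2 + 31.3 + 49.2 + 27.6 + 54.9 + 25.7 = 215.9
Average = 215.9 / 6 = 35.98
Rounded: 36

36


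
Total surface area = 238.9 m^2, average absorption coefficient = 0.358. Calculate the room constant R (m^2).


Given values:
  S = 238.9 m^2, alpha = 0.358
Formula: R = S * alpha / (1 - alpha)
Numerator: 238.9 * 0.358 = 85.5262
Denominator: 1 - 0.358 = 0.642
R = 85.5262 / 0.642 = 133.22

133.22 m^2


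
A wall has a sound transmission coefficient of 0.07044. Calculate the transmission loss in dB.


Given values:
  tau = 0.07044
Formula: TL = 10 * log10(1 / tau)
Compute 1 / tau = 1 / 0.07044 = 14.1965
Compute log10(14.1965) = 1.152181
TL = 10 * 1.152181 = 11.52

11.52 dB


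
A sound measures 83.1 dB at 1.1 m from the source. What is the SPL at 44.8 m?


Given values:
  SPL1 = 83.1 dB, r1 = 1.1 m, r2 = 44.8 m
Formula: SPL2 = SPL1 - 20 * log10(r2 / r1)
Compute ratio: r2 / r1 = 44.8 / 1.1 = 40.7273
Compute log10: log10(40.7273) = 1.609886
Compute drop: 20 * 1.609886 = 32.1977
SPL2 = 83.1 - 32.1977 = 50.9

50.9 dB


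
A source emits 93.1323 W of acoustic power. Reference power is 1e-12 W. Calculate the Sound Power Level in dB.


Given values:
  W = 93.1323 W
  W_ref = 1e-12 W
Formula: SWL = 10 * log10(W / W_ref)
Compute ratio: W / W_ref = 93132300000000
Compute log10: log10(93132300000000) = 13.9691
Multiply: SWL = 10 * 13.9691 = 139.69

139.69 dB


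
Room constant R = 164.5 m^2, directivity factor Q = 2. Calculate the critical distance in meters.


Given values:
  R = 164.5 m^2, Q = 2
Formula: d_c = 0.141 * sqrt(Q * R)
Compute Q * R = 2 * 164.5 = 329.0
Compute sqrt(329.0) = 18.1384
d_c = 0.141 * 18.1384 = 2.558

2.558 m


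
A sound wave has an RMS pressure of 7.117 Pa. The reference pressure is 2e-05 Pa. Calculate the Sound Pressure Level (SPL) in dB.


Given values:
  p = 7.117 Pa
  p_ref = 2e-05 Pa
Formula: SPL = 20 * log10(p / p_ref)
Compute ratio: p / p_ref = 7.117 / 2e-05 = 355850
Compute log10: log10(355850) = 5.551267
Multiply: SPL = 20 * 5.551267 = 111.03

111.03 dB


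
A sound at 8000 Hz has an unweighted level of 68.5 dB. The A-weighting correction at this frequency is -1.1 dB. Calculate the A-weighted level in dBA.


Given values:
  SPL = 68.5 dB
  A-weighting at 8000 Hz = -1.1 dB
Formula: L_A = SPL + A_weight
L_A = 68.5 + (-1.1)
L_A = 67.4

67.4 dBA


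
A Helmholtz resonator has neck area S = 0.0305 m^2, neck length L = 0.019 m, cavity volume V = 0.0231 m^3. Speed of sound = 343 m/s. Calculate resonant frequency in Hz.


Given values:
  S = 0.0305 m^2, L = 0.019 m, V = 0.0231 m^3, c = 343 m/s
Formula: f = (c / (2*pi)) * sqrt(S / (V * L))
Compute V * L = 0.0231 * 0.019 = 0.0004389
Compute S / (V * L) = 0.0305 / 0.0004389 = 69.4919
Compute sqrt(69.4919) = 8.33618
Compute c / (2*pi) = 343 / 6.283185 = 54.590148
f = 54.590148 * 8.33618 = 455.07

455.07 Hz


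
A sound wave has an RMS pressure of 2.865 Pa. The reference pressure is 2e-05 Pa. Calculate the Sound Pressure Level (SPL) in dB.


Given values:
  p = 2.865 Pa
  p_ref = 2e-05 Pa
Formula: SPL = 20 * log10(p / p_ref)
Compute ratio: p / p_ref = 2.865 / 2e-05 = 143250
Compute log10: log10(143250) = 5.156095
Multiply: SPL = 20 * 5.156095 = 103.12

103.12 dB


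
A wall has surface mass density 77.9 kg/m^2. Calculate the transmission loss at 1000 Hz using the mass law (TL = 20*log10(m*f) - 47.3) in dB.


Given values:
  m = 77.9 kg/m^2, f = 1000 Hz
Formula: TL = 20 * log10(m * f) - 47.3
Compute m * f = 77.9 * 1000 = 77900.0
Compute log10(77900.0) = 4.891537
Compute 20 * 4.891537 = 97.8307
TL = 97.8307 - 47.3 = 50.53

50.53 dB


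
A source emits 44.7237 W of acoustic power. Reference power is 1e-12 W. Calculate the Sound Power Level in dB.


Given values:
  W = 44.7237 W
  W_ref = 1e-12 W
Formula: SWL = 10 * log10(W / W_ref)
Compute ratio: W / W_ref = 44723700000000
Compute log10: log10(44723700000000) = 13.650538
Multiply: SWL = 10 * 13.650538 = 136.51

136.51 dB


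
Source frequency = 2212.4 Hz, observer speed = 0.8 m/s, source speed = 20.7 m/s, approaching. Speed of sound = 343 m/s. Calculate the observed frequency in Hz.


Given values:
  f_s = 2212.4 Hz, v_o = 0.8 m/s, v_s = 20.7 m/s
  Direction: approaching
Formula: f_o = f_s * (c + v_o) / (c - v_s)
Numerator: c + v_o = 343 + 0.8 = 343.8
Denominator: c - v_s = 343 - 20.7 = 322.3
f_o = 2212.4 * 343.8 / 322.3 = 2359.98

2359.98 Hz


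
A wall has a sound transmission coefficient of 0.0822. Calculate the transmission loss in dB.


Given values:
  tau = 0.0822
Formula: TL = 10 * log10(1 / tau)
Compute 1 / tau = 1 / 0.0822 = 12.1655
Compute log10(12.1655) = 1.08513
TL = 10 * 1.08513 = 10.85

10.85 dB


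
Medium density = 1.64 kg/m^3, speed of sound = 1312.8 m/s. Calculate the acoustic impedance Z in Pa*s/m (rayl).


Given values:
  rho = 1.64 kg/m^3
  c = 1312.8 m/s
Formula: Z = rho * c
Z = 1.64 * 1312.8
Z = 2152.99

2152.99 rayl


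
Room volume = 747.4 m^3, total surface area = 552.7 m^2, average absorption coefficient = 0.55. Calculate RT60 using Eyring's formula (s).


Given values:
  V = 747.4 m^3, S = 552.7 m^2, alpha = 0.55
Formula: RT60 = 0.161 * V / (-S * ln(1 - alpha))
Compute ln(1 - 0.55) = ln(0.45) = -0.798508
Denominator: -552.7 * -0.798508 = 441.3354
Numerator: 0.161 * 747.4 = 120.3314
RT60 = 120.3314 / 441.3354 = 0.273

0.273 s


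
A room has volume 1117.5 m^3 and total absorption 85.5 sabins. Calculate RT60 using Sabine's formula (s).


Given values:
  V = 1117.5 m^3
  A = 85.5 sabins
Formula: RT60 = 0.161 * V / A
Numerator: 0.161 * 1117.5 = 179.9175
RT60 = 179.9175 / 85.5 = 2.104

2.104 s


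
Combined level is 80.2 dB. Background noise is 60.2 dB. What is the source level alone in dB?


Given values:
  L_total = 80.2 dB, L_bg = 60.2 dB
Formula: L_source = 10 * log10(10^(L_total/10) - 10^(L_bg/10))
Convert to linear:
  10^(80.2/10) = 104712854.8051
  10^(60.2/10) = 1047128.5481
Difference: 104712854.8051 - 1047128.5481 = 103665726.257
L_source = 10 * log10(103665726.257) = 80.16

80.16 dB


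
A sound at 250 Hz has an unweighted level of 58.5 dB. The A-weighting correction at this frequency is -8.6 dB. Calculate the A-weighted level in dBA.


Given values:
  SPL = 58.5 dB
  A-weighting at 250 Hz = -8.6 dB
Formula: L_A = SPL + A_weight
L_A = 58.5 + (-8.6)
L_A = 49.9

49.9 dBA


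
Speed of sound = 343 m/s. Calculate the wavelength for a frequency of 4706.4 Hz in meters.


Given values:
  c = 343 m/s, f = 4706.4 Hz
Formula: lambda = c / f
lambda = 343 / 4706.4
lambda = 0.0729

0.0729 m


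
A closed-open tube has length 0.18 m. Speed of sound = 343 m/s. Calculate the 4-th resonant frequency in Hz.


Given values:
  Tube type: closed-open, L = 0.18 m, c = 343 m/s, n = 4
Formula: f_n = (2n - 1) * c / (4 * L)
Compute 2n - 1 = 2*4 - 1 = 7
Compute 4 * L = 4 * 0.18 = 0.72
f = 7 * 343 / 0.72
f = 3334.72

3334.72 Hz


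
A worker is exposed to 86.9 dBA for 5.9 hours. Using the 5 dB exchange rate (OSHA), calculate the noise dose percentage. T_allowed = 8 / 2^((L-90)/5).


Given values:
  L = 86.9 dBA, T = 5.9 hours
Formula: T_allowed = 8 / 2^((L - 90) / 5)
Compute exponent: (86.9 - 90) / 5 = -0.62
Compute 2^(-0.62) = 0.650671
T_allowed = 8 / 0.650671 = 12.295 hours
Dose = (T / T_allowed) * 100
Dose = (5.9 / 12.295) * 100 = 47.99

47.99 %


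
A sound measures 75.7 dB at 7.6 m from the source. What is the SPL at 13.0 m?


Given values:
  SPL1 = 75.7 dB, r1 = 7.6 m, r2 = 13.0 m
Formula: SPL2 = SPL1 - 20 * log10(r2 / r1)
Compute ratio: r2 / r1 = 13.0 / 7.6 = 1.7105
Compute log10: log10(1.7105) = 0.233123
Compute drop: 20 * 0.233123 = 4.6625
SPL2 = 75.7 - 4.6625 = 71.04

71.04 dB


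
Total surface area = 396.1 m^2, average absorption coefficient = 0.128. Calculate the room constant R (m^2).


Given values:
  S = 396.1 m^2, alpha = 0.128
Formula: R = S * alpha / (1 - alpha)
Numerator: 396.1 * 0.128 = 50.7008
Denominator: 1 - 0.128 = 0.872
R = 50.7008 / 0.872 = 58.14

58.14 m^2


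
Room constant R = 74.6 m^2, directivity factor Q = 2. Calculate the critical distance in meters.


Given values:
  R = 74.6 m^2, Q = 2
Formula: d_c = 0.141 * sqrt(Q * R)
Compute Q * R = 2 * 74.6 = 149.2
Compute sqrt(149.2) = 12.2147
d_c = 0.141 * 12.2147 = 1.722

1.722 m


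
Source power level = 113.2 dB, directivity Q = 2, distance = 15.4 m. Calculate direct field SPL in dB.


Given values:
  Lw = 113.2 dB, Q = 2, r = 15.4 m
Formula: SPL = Lw + 10 * log10(Q / (4 * pi * r^2))
Compute 4 * pi * r^2 = 4 * pi * 15.4^2 = 2980.2405
Compute Q / denom = 2 / 2980.2405 = 0.00067109
Compute 10 * log10(0.00067109) = -31.7322
SPL = 113.2 + (-31.7322) = 81.47

81.47 dB
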